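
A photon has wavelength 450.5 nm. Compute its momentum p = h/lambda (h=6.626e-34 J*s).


p = h / lambda
= 6.626e-34 / (450.5e-9)
= 6.626e-34 / 4.5050e-07
= 1.4708e-27 kg*m/s

1.4708e-27


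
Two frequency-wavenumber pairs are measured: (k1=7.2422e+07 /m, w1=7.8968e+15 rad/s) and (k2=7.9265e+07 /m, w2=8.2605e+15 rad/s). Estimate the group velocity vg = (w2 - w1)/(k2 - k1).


vg = (w2 - w1) / (k2 - k1)
= (8.2605e+15 - 7.8968e+15) / (7.9265e+07 - 7.2422e+07)
= 3.6370e+14 / 6.8430e+06
= 5.3149e+07 m/s

5.3149e+07


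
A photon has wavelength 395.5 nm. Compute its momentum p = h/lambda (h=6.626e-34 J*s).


p = h / lambda
= 6.626e-34 / (395.5e-9)
= 6.626e-34 / 3.9550e-07
= 1.6753e-27 kg*m/s

1.6753e-27


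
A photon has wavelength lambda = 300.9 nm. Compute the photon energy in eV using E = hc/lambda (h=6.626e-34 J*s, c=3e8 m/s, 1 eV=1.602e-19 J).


E = hc / lambda
= (6.626e-34)(3e8) / (300.9e-9)
= 1.9878e-25 / 3.0090e-07
= 6.6062e-19 J
Converting to eV: 6.6062e-19 / 1.602e-19
= 4.1237 eV

4.1237


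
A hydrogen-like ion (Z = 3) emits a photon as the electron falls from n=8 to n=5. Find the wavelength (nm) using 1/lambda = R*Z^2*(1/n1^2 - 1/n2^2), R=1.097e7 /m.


1/lambda = R * Z^2 * (1/n1^2 - 1/n2^2)
= 1.097e7 * 3^2 * (1/5^2 - 1/8^2)
= 1.097e7 * 9 * (0.04 - 0.015625)
= 2.4065e+06 /m
lambda = 1 / 2.4065e+06
= 415.5337 nm

415.5337


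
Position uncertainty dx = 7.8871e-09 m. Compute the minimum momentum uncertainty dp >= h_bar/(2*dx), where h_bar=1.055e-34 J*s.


dp = h_bar / (2 * dx)
= 1.055e-34 / (2 * 7.8871e-09)
= 1.055e-34 / 1.5774e-08
= 6.6881e-27 kg*m/s

6.6881e-27


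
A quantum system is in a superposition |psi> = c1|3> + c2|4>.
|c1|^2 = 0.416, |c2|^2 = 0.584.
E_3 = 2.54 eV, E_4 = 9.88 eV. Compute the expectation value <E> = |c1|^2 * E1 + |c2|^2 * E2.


<E> = |c1|^2 * E1 + |c2|^2 * E2
= 0.416 * 2.54 + 0.584 * 9.88
= 1.0566 + 5.7699
= 6.8266 eV

6.8266


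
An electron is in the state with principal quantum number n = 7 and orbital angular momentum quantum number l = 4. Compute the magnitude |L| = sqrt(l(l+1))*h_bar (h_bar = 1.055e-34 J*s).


L = sqrt(l*(l+1)) * h_bar
= sqrt(4 * 5) * 1.055e-34
= sqrt(20) * 1.055e-34
= 4.4721 * 1.055e-34
= 4.7181e-34 J*s

4.7181e-34


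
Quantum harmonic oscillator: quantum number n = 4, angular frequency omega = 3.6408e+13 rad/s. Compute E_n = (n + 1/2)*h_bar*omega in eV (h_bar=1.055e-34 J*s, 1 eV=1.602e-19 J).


E = (n + 1/2) * h_bar * omega
= (4 + 0.5) * 1.055e-34 * 3.6408e+13
= 4.5 * 3.8410e-21
= 1.7285e-20 J
= 0.1079 eV

0.1079


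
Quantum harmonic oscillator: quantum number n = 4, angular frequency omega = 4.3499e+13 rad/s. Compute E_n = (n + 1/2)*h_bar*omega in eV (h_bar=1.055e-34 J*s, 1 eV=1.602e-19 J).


E = (n + 1/2) * h_bar * omega
= (4 + 0.5) * 1.055e-34 * 4.3499e+13
= 4.5 * 4.5891e-21
= 2.0651e-20 J
= 0.1289 eV

0.1289


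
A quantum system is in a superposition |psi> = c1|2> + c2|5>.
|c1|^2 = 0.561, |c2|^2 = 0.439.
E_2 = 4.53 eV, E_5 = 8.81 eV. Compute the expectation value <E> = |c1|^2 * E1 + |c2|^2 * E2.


<E> = |c1|^2 * E1 + |c2|^2 * E2
= 0.561 * 4.53 + 0.439 * 8.81
= 2.5413 + 3.8676
= 6.4089 eV

6.4089


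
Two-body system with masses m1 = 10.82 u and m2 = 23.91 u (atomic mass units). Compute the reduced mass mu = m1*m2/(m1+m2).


mu = m1 * m2 / (m1 + m2)
= 10.82 * 23.91 / (10.82 + 23.91)
= 258.7062 / 34.73
= 7.4491 u

7.4491


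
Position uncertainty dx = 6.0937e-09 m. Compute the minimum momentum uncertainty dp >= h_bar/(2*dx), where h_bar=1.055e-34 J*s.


dp = h_bar / (2 * dx)
= 1.055e-34 / (2 * 6.0937e-09)
= 1.055e-34 / 1.2187e-08
= 8.6565e-27 kg*m/s

8.6565e-27


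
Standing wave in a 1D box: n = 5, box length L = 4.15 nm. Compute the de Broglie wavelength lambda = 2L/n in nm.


lambda = 2L / n
= 2 * 4.15 / 5
= 8.3 / 5
= 1.66 nm

1.66


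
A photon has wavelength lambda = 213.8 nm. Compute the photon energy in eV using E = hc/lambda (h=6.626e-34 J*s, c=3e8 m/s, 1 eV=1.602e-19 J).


E = hc / lambda
= (6.626e-34)(3e8) / (213.8e-9)
= 1.9878e-25 / 2.1380e-07
= 9.2975e-19 J
Converting to eV: 9.2975e-19 / 1.602e-19
= 5.8037 eV

5.8037


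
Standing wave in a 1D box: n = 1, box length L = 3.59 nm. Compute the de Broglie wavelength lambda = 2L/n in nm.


lambda = 2L / n
= 2 * 3.59 / 1
= 7.18 / 1
= 7.18 nm

7.18


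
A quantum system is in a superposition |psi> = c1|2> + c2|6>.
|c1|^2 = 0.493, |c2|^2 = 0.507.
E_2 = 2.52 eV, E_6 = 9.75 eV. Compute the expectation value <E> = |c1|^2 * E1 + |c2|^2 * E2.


<E> = |c1|^2 * E1 + |c2|^2 * E2
= 0.493 * 2.52 + 0.507 * 9.75
= 1.2424 + 4.9432
= 6.1856 eV

6.1856


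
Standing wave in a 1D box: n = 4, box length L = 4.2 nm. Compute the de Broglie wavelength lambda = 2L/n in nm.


lambda = 2L / n
= 2 * 4.2 / 4
= 8.4 / 4
= 2.1 nm

2.1


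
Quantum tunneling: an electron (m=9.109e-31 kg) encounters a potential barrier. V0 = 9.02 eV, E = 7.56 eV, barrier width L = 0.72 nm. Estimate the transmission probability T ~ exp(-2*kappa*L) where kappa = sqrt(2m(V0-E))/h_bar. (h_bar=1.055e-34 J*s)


V0 - E = 1.46 eV = 2.3389e-19 J
kappa = sqrt(2 * m * (V0-E)) / h_bar
= sqrt(2 * 9.109e-31 * 2.3389e-19) / 1.055e-34
= 6.1874e+09 /m
2*kappa*L = 2 * 6.1874e+09 * 0.72e-9
= 8.9098
T = exp(-8.9098) = 1.350585e-04

1.350585e-04


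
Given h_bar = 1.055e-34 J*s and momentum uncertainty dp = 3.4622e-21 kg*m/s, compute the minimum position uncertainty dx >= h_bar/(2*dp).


dx = h_bar / (2 * dp)
= 1.055e-34 / (2 * 3.4622e-21)
= 1.055e-34 / 6.9244e-21
= 1.5236e-14 m

1.5236e-14


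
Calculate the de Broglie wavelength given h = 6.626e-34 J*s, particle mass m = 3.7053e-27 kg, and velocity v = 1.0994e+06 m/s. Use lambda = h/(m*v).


lambda = h / (m * v)
= 6.626e-34 / (3.7053e-27 * 1.0994e+06)
= 6.626e-34 / 4.0736e-21
= 1.6266e-13 m

1.6266e-13


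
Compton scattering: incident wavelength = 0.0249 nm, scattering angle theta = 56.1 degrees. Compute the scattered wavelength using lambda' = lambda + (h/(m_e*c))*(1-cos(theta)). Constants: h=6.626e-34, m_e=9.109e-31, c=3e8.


Compton wavelength: h/(m_e*c) = 2.4247e-12 m
d_lambda = 2.4247e-12 * (1 - cos(56.1 deg))
= 2.4247e-12 * 0.442255
= 1.0723e-12 m = 0.001072 nm
lambda' = 0.0249 + 0.001072
= 0.025972 nm

0.025972


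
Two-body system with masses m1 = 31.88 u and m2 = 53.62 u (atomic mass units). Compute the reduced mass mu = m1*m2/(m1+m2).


mu = m1 * m2 / (m1 + m2)
= 31.88 * 53.62 / (31.88 + 53.62)
= 1709.4056 / 85.5
= 19.993 u

19.993


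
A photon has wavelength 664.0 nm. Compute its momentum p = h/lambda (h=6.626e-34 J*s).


p = h / lambda
= 6.626e-34 / (664.0e-9)
= 6.626e-34 / 6.6400e-07
= 9.9789e-28 kg*m/s

9.9789e-28


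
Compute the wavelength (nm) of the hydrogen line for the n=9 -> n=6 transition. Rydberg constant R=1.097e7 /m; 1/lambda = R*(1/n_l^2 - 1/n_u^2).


1/lambda = R * (1/n_l^2 - 1/n_u^2)
= 1.097e7 * (1/6^2 - 1/9^2)
= 1.097e7 * (0.027778 - 0.012346)
= 1.097e7 * 0.015432
= 1.6929e+05 /m
lambda = 1 / 1.6929e+05 = 5907.0191 nm

5907.0191


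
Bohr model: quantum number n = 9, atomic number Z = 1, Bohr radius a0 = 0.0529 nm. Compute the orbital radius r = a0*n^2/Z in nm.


r = a0 * n^2 / Z
= 0.0529 * 9^2 / 1
= 0.0529 * 81 / 1
= 4.2849 nm

4.2849


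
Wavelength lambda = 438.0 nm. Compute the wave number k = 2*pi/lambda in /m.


k = 2 * pi / lambda
= 6.2832 / (438.0e-9)
= 6.2832 / 4.3800e-07
= 1.4345e+07 /m

1.4345e+07


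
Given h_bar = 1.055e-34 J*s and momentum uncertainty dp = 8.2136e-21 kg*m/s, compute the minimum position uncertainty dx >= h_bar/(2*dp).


dx = h_bar / (2 * dp)
= 1.055e-34 / (2 * 8.2136e-21)
= 1.055e-34 / 1.6427e-20
= 6.4223e-15 m

6.4223e-15


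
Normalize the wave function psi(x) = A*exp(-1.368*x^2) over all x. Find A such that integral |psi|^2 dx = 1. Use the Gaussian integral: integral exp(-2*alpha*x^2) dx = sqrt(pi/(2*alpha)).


integral |psi|^2 dx = A^2 * sqrt(pi/(2*alpha)) = 1
A^2 = sqrt(2*alpha/pi)
= sqrt(2 * 1.368 / pi)
= 0.933218
A = sqrt(0.933218)
= 0.966

0.966


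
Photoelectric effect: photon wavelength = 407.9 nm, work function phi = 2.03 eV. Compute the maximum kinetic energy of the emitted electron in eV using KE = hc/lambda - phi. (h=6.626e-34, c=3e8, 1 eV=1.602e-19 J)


E_photon = hc / lambda
= (6.626e-34)(3e8) / (407.9e-9)
= 4.8733e-19 J
= 3.042 eV
KE = E_photon - phi
= 3.042 - 2.03
= 1.012 eV

1.012


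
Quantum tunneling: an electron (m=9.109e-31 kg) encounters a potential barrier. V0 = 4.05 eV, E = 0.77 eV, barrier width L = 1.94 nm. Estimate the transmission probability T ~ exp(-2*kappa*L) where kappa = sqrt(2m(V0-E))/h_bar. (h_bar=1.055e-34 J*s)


V0 - E = 3.28 eV = 5.2546e-19 J
kappa = sqrt(2 * m * (V0-E)) / h_bar
= sqrt(2 * 9.109e-31 * 5.2546e-19) / 1.055e-34
= 9.2740e+09 /m
2*kappa*L = 2 * 9.2740e+09 * 1.94e-9
= 35.983
T = exp(-35.983) = 2.359209e-16

2.359209e-16


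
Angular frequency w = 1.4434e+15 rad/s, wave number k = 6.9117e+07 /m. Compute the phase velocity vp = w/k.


vp = w / k
= 1.4434e+15 / 6.9117e+07
= 2.0883e+07 m/s

2.0883e+07


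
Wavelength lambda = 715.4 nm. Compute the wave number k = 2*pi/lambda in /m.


k = 2 * pi / lambda
= 6.2832 / (715.4e-9)
= 6.2832 / 7.1540e-07
= 8.7828e+06 /m

8.7828e+06


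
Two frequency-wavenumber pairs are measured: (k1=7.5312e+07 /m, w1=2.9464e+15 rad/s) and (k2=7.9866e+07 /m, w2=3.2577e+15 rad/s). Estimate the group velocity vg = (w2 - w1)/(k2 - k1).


vg = (w2 - w1) / (k2 - k1)
= (3.2577e+15 - 2.9464e+15) / (7.9866e+07 - 7.5312e+07)
= 3.1130e+14 / 4.5540e+06
= 6.8357e+07 m/s

6.8357e+07


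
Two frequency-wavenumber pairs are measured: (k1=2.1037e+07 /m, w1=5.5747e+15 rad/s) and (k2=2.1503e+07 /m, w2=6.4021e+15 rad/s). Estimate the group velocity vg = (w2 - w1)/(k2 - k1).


vg = (w2 - w1) / (k2 - k1)
= (6.4021e+15 - 5.5747e+15) / (2.1503e+07 - 2.1037e+07)
= 8.2740e+14 / 4.6600e+05
= 1.7755e+09 m/s

1.7755e+09


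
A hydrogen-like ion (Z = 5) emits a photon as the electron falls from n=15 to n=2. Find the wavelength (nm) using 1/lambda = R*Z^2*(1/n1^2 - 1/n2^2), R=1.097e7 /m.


1/lambda = R * Z^2 * (1/n1^2 - 1/n2^2)
= 1.097e7 * 5^2 * (1/2^2 - 1/15^2)
= 1.097e7 * 25 * (0.25 - 0.004444)
= 6.7344e+07 /m
lambda = 1 / 6.7344e+07
= 14.8492 nm

14.8492


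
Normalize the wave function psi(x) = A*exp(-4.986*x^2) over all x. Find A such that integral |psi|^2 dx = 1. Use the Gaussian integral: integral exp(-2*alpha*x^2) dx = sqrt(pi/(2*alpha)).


integral |psi|^2 dx = A^2 * sqrt(pi/(2*alpha)) = 1
A^2 = sqrt(2*alpha/pi)
= sqrt(2 * 4.986 / pi)
= 1.781625
A = sqrt(1.781625)
= 1.3348

1.3348


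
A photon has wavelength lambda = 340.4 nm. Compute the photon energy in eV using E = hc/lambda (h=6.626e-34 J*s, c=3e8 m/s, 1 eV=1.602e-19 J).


E = hc / lambda
= (6.626e-34)(3e8) / (340.4e-9)
= 1.9878e-25 / 3.4040e-07
= 5.8396e-19 J
Converting to eV: 5.8396e-19 / 1.602e-19
= 3.6452 eV

3.6452


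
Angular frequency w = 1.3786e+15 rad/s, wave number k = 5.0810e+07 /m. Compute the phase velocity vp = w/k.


vp = w / k
= 1.3786e+15 / 5.0810e+07
= 2.7132e+07 m/s

2.7132e+07


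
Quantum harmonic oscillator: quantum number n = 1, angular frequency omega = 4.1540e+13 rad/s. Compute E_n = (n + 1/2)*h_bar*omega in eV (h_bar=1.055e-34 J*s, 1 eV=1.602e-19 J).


E = (n + 1/2) * h_bar * omega
= (1 + 0.5) * 1.055e-34 * 4.1540e+13
= 1.5 * 4.3825e-21
= 6.5737e-21 J
= 0.041 eV

0.041


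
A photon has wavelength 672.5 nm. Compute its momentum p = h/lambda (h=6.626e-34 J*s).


p = h / lambda
= 6.626e-34 / (672.5e-9)
= 6.626e-34 / 6.7250e-07
= 9.8528e-28 kg*m/s

9.8528e-28


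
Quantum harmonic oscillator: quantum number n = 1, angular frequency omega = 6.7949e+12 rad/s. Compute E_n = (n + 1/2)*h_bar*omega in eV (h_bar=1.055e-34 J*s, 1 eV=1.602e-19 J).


E = (n + 1/2) * h_bar * omega
= (1 + 0.5) * 1.055e-34 * 6.7949e+12
= 1.5 * 7.1686e-22
= 1.0753e-21 J
= 0.0067 eV

0.0067


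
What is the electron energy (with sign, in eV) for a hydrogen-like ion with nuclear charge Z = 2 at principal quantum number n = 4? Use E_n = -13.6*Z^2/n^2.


E_n = -13.6 * Z^2 / n^2
= -13.6 * 2^2 / 4^2
= -13.6 * 4 / 16
= -3.4 eV

-3.4


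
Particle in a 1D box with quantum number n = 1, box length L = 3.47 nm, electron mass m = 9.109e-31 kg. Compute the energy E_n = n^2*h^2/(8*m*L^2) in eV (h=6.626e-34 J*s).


E = n^2 * h^2 / (8 * m * L^2)
= 1^2 * (6.626e-34)^2 / (8 * 9.109e-31 * (3.47e-9)^2)
= 1 * 4.3904e-67 / (8 * 9.109e-31 * 1.2041e-17)
= 5.0036e-21 J
= 0.0312 eV

0.0312


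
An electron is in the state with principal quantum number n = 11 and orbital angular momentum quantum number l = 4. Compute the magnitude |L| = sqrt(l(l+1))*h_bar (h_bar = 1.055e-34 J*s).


L = sqrt(l*(l+1)) * h_bar
= sqrt(4 * 5) * 1.055e-34
= sqrt(20) * 1.055e-34
= 4.4721 * 1.055e-34
= 4.7181e-34 J*s

4.7181e-34


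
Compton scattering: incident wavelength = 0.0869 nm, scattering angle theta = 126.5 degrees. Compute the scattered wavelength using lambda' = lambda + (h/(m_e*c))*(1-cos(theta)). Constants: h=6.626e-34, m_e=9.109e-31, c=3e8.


Compton wavelength: h/(m_e*c) = 2.4247e-12 m
d_lambda = 2.4247e-12 * (1 - cos(126.5 deg))
= 2.4247e-12 * 1.594823
= 3.8670e-12 m = 0.003867 nm
lambda' = 0.0869 + 0.003867
= 0.090767 nm

0.090767


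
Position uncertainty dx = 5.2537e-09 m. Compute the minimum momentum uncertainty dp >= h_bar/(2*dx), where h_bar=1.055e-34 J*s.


dp = h_bar / (2 * dx)
= 1.055e-34 / (2 * 5.2537e-09)
= 1.055e-34 / 1.0507e-08
= 1.0041e-26 kg*m/s

1.0041e-26


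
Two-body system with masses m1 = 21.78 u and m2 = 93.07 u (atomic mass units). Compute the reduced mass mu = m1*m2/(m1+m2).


mu = m1 * m2 / (m1 + m2)
= 21.78 * 93.07 / (21.78 + 93.07)
= 2027.0646 / 114.85
= 17.6497 u

17.6497


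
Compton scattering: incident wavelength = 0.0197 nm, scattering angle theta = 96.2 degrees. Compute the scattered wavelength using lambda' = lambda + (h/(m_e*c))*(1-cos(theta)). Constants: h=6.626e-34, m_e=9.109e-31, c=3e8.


Compton wavelength: h/(m_e*c) = 2.4247e-12 m
d_lambda = 2.4247e-12 * (1 - cos(96.2 deg))
= 2.4247e-12 * 1.107999
= 2.6866e-12 m = 0.002687 nm
lambda' = 0.0197 + 0.002687
= 0.022387 nm

0.022387


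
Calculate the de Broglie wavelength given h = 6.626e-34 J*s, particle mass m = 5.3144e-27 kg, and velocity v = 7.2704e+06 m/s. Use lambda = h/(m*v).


lambda = h / (m * v)
= 6.626e-34 / (5.3144e-27 * 7.2704e+06)
= 6.626e-34 / 3.8638e-20
= 1.7149e-14 m

1.7149e-14


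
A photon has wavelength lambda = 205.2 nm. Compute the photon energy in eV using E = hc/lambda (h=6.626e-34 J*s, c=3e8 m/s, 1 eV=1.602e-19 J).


E = hc / lambda
= (6.626e-34)(3e8) / (205.2e-9)
= 1.9878e-25 / 2.0520e-07
= 9.6871e-19 J
Converting to eV: 9.6871e-19 / 1.602e-19
= 6.0469 eV

6.0469


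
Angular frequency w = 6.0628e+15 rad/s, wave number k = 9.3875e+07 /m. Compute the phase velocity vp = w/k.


vp = w / k
= 6.0628e+15 / 9.3875e+07
= 6.4584e+07 m/s

6.4584e+07


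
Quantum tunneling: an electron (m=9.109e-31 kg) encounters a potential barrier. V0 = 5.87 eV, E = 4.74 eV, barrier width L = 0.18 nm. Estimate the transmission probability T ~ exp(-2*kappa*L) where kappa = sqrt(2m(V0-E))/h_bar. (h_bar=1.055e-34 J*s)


V0 - E = 1.13 eV = 1.8103e-19 J
kappa = sqrt(2 * m * (V0-E)) / h_bar
= sqrt(2 * 9.109e-31 * 1.8103e-19) / 1.055e-34
= 5.4434e+09 /m
2*kappa*L = 2 * 5.4434e+09 * 0.18e-9
= 1.9596
T = exp(-1.9596) = 1.409126e-01

1.409126e-01


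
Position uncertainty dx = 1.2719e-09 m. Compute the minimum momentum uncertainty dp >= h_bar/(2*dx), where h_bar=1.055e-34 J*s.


dp = h_bar / (2 * dx)
= 1.055e-34 / (2 * 1.2719e-09)
= 1.055e-34 / 2.5438e-09
= 4.1473e-26 kg*m/s

4.1473e-26


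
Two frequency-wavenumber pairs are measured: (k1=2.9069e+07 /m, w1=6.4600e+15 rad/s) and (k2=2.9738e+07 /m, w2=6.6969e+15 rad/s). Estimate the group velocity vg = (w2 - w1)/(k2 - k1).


vg = (w2 - w1) / (k2 - k1)
= (6.6969e+15 - 6.4600e+15) / (2.9738e+07 - 2.9069e+07)
= 2.3690e+14 / 6.6900e+05
= 3.5411e+08 m/s

3.5411e+08


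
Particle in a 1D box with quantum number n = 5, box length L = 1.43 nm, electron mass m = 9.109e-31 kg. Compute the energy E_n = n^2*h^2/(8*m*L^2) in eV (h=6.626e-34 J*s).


E = n^2 * h^2 / (8 * m * L^2)
= 5^2 * (6.626e-34)^2 / (8 * 9.109e-31 * (1.43e-9)^2)
= 25 * 4.3904e-67 / (8 * 9.109e-31 * 2.0449e-18)
= 7.3656e-19 J
= 4.5978 eV

4.5978


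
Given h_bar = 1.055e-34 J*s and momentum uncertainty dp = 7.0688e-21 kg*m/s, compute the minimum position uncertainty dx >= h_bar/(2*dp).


dx = h_bar / (2 * dp)
= 1.055e-34 / (2 * 7.0688e-21)
= 1.055e-34 / 1.4138e-20
= 7.4624e-15 m

7.4624e-15


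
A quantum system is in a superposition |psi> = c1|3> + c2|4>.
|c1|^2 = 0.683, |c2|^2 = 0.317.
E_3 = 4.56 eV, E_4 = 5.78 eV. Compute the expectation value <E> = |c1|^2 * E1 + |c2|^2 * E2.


<E> = |c1|^2 * E1 + |c2|^2 * E2
= 0.683 * 4.56 + 0.317 * 5.78
= 3.1145 + 1.8323
= 4.9467 eV

4.9467


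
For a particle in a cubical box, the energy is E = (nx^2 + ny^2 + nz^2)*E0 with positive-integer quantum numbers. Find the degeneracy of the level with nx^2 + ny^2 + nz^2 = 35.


Enumerate all (nx, ny, nz) with nx^2 + ny^2 + nz^2 = 35:
(1,3,5)
(1,5,3)
(3,1,5)
(3,5,1)
(5,1,3)
(5,3,1)
Total degeneracy = 6

6


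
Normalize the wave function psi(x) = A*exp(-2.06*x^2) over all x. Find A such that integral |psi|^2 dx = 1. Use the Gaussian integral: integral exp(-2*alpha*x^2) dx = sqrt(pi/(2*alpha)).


integral |psi|^2 dx = A^2 * sqrt(pi/(2*alpha)) = 1
A^2 = sqrt(2*alpha/pi)
= sqrt(2 * 2.06 / pi)
= 1.14518
A = sqrt(1.14518)
= 1.0701

1.0701


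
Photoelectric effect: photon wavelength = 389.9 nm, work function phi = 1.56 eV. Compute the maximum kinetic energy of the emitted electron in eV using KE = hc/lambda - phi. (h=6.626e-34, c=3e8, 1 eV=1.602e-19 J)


E_photon = hc / lambda
= (6.626e-34)(3e8) / (389.9e-9)
= 5.0982e-19 J
= 3.1824 eV
KE = E_photon - phi
= 3.1824 - 1.56
= 1.6224 eV

1.6224


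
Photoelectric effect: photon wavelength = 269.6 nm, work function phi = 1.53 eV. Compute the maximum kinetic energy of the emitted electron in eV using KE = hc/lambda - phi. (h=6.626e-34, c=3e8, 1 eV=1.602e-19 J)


E_photon = hc / lambda
= (6.626e-34)(3e8) / (269.6e-9)
= 7.3731e-19 J
= 4.6025 eV
KE = E_photon - phi
= 4.6025 - 1.53
= 3.0725 eV

3.0725


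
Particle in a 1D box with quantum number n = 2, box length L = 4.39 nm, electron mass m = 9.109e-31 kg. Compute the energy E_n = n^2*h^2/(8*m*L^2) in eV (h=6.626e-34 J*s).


E = n^2 * h^2 / (8 * m * L^2)
= 2^2 * (6.626e-34)^2 / (8 * 9.109e-31 * (4.39e-9)^2)
= 4 * 4.3904e-67 / (8 * 9.109e-31 * 1.9272e-17)
= 1.2505e-20 J
= 0.0781 eV

0.0781


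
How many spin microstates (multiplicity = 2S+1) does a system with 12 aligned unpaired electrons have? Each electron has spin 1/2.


Total spin S = N * (1/2) = 12 * 0.5 = 6.0
Spin multiplicity = 2S + 1
= 2 * 6.0 + 1
= 13

13


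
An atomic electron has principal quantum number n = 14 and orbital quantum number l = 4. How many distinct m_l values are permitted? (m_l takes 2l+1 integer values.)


m_l ranges from -l to +l in integer steps
So m_l goes from -4 to +4
Count = 2l + 1 = 2*4 + 1
= 9

9


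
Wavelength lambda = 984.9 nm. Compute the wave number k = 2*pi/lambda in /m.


k = 2 * pi / lambda
= 6.2832 / (984.9e-9)
= 6.2832 / 9.8490e-07
= 6.3795e+06 /m

6.3795e+06


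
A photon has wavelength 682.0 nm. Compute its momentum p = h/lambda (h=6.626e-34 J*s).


p = h / lambda
= 6.626e-34 / (682.0e-9)
= 6.626e-34 / 6.8200e-07
= 9.7155e-28 kg*m/s

9.7155e-28


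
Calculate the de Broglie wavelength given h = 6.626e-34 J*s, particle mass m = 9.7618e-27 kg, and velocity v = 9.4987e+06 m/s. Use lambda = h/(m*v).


lambda = h / (m * v)
= 6.626e-34 / (9.7618e-27 * 9.4987e+06)
= 6.626e-34 / 9.2724e-20
= 7.1459e-15 m

7.1459e-15


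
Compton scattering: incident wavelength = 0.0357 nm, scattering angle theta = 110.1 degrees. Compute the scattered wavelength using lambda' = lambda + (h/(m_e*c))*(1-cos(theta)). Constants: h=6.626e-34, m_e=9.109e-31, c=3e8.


Compton wavelength: h/(m_e*c) = 2.4247e-12 m
d_lambda = 2.4247e-12 * (1 - cos(110.1 deg))
= 2.4247e-12 * 1.34366
= 3.2580e-12 m = 0.003258 nm
lambda' = 0.0357 + 0.003258
= 0.038958 nm

0.038958


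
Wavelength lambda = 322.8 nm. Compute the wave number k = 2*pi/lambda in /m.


k = 2 * pi / lambda
= 6.2832 / (322.8e-9)
= 6.2832 / 3.2280e-07
= 1.9465e+07 /m

1.9465e+07


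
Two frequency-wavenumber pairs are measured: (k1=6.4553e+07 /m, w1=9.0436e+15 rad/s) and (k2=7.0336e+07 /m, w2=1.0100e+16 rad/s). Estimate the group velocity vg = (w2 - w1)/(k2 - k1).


vg = (w2 - w1) / (k2 - k1)
= (1.0100e+16 - 9.0436e+15) / (7.0336e+07 - 6.4553e+07)
= 1.0564e+15 / 5.7830e+06
= 1.8267e+08 m/s

1.8267e+08


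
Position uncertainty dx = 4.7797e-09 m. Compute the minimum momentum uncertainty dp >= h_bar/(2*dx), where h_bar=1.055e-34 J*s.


dp = h_bar / (2 * dx)
= 1.055e-34 / (2 * 4.7797e-09)
= 1.055e-34 / 9.5594e-09
= 1.1036e-26 kg*m/s

1.1036e-26


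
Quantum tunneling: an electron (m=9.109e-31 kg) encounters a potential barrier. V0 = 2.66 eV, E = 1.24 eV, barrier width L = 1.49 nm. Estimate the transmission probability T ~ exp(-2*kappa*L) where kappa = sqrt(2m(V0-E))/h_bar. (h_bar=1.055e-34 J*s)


V0 - E = 1.42 eV = 2.2748e-19 J
kappa = sqrt(2 * m * (V0-E)) / h_bar
= sqrt(2 * 9.109e-31 * 2.2748e-19) / 1.055e-34
= 6.1020e+09 /m
2*kappa*L = 2 * 6.1020e+09 * 1.49e-9
= 18.184
T = exp(-18.184) = 1.267028e-08

1.267028e-08


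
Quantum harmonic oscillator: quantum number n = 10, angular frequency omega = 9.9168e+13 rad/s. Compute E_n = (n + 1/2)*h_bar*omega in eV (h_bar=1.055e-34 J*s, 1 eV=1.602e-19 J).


E = (n + 1/2) * h_bar * omega
= (10 + 0.5) * 1.055e-34 * 9.9168e+13
= 10.5 * 1.0462e-20
= 1.0985e-19 J
= 0.6857 eV

0.6857


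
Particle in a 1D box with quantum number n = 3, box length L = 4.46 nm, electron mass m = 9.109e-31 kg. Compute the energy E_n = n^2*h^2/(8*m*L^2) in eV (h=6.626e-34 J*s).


E = n^2 * h^2 / (8 * m * L^2)
= 3^2 * (6.626e-34)^2 / (8 * 9.109e-31 * (4.46e-9)^2)
= 9 * 4.3904e-67 / (8 * 9.109e-31 * 1.9892e-17)
= 2.7259e-20 J
= 0.1702 eV

0.1702


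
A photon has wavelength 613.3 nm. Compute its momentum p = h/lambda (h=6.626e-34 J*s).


p = h / lambda
= 6.626e-34 / (613.3e-9)
= 6.626e-34 / 6.1330e-07
= 1.0804e-27 kg*m/s

1.0804e-27


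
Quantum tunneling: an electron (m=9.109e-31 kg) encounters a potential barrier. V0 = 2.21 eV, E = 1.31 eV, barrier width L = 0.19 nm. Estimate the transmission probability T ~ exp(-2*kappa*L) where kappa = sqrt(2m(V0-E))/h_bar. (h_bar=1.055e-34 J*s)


V0 - E = 0.9 eV = 1.4418e-19 J
kappa = sqrt(2 * m * (V0-E)) / h_bar
= sqrt(2 * 9.109e-31 * 1.4418e-19) / 1.055e-34
= 4.8579e+09 /m
2*kappa*L = 2 * 4.8579e+09 * 0.19e-9
= 1.846
T = exp(-1.846) = 1.578658e-01

1.578658e-01


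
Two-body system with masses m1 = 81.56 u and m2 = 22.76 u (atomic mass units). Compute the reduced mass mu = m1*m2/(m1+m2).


mu = m1 * m2 / (m1 + m2)
= 81.56 * 22.76 / (81.56 + 22.76)
= 1856.3056 / 104.32
= 17.7943 u

17.7943


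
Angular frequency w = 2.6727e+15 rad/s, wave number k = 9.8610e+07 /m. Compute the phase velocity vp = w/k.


vp = w / k
= 2.6727e+15 / 9.8610e+07
= 2.7104e+07 m/s

2.7104e+07


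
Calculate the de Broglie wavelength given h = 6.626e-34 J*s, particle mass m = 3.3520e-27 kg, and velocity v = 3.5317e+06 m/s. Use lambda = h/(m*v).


lambda = h / (m * v)
= 6.626e-34 / (3.3520e-27 * 3.5317e+06)
= 6.626e-34 / 1.1838e-20
= 5.5971e-14 m

5.5971e-14


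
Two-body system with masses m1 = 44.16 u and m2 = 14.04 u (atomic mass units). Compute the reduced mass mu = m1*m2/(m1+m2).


mu = m1 * m2 / (m1 + m2)
= 44.16 * 14.04 / (44.16 + 14.04)
= 620.0064 / 58.2
= 10.653 u

10.653


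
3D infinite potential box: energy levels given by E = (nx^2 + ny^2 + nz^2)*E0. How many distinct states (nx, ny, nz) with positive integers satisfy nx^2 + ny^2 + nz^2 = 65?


Enumerate all (nx, ny, nz) with nx^2 + ny^2 + nz^2 = 65:
(2,5,6)
(2,6,5)
(5,2,6)
(5,6,2)
(6,2,5)
(6,5,2)
Total degeneracy = 6

6


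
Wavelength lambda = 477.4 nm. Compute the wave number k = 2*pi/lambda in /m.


k = 2 * pi / lambda
= 6.2832 / (477.4e-9)
= 6.2832 / 4.7740e-07
= 1.3161e+07 /m

1.3161e+07


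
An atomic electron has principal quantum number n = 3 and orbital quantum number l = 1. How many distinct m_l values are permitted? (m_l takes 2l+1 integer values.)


m_l ranges from -l to +l in integer steps
So m_l goes from -1 to +1
Count = 2l + 1 = 2*1 + 1
= 3

3


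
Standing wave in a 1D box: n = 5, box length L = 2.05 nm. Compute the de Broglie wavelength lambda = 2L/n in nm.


lambda = 2L / n
= 2 * 2.05 / 5
= 4.1 / 5
= 0.82 nm

0.82


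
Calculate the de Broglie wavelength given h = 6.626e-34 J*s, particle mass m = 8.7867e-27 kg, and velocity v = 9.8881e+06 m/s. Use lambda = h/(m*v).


lambda = h / (m * v)
= 6.626e-34 / (8.7867e-27 * 9.8881e+06)
= 6.626e-34 / 8.6884e-20
= 7.6263e-15 m

7.6263e-15


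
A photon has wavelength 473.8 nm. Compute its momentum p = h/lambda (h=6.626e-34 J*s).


p = h / lambda
= 6.626e-34 / (473.8e-9)
= 6.626e-34 / 4.7380e-07
= 1.3985e-27 kg*m/s

1.3985e-27


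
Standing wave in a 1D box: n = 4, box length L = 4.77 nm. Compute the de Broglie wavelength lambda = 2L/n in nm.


lambda = 2L / n
= 2 * 4.77 / 4
= 9.54 / 4
= 2.385 nm

2.385


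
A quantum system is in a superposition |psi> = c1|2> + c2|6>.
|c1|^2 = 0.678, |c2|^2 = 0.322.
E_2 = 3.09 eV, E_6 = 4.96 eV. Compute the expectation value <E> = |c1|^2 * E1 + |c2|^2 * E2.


<E> = |c1|^2 * E1 + |c2|^2 * E2
= 0.678 * 3.09 + 0.322 * 4.96
= 2.095 + 1.5971
= 3.6921 eV

3.6921


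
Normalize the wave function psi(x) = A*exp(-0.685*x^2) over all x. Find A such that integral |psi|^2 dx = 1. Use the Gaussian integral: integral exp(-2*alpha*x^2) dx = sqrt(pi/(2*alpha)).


integral |psi|^2 dx = A^2 * sqrt(pi/(2*alpha)) = 1
A^2 = sqrt(2*alpha/pi)
= sqrt(2 * 0.685 / pi)
= 0.660367
A = sqrt(0.660367)
= 0.8126

0.8126


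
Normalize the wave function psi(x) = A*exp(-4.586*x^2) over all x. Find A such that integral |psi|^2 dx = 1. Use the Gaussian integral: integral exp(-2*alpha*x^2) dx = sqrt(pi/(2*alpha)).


integral |psi|^2 dx = A^2 * sqrt(pi/(2*alpha)) = 1
A^2 = sqrt(2*alpha/pi)
= sqrt(2 * 4.586 / pi)
= 1.708666
A = sqrt(1.708666)
= 1.3072

1.3072


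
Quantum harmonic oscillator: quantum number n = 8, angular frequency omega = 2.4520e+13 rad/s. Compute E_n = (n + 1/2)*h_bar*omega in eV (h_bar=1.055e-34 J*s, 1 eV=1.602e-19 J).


E = (n + 1/2) * h_bar * omega
= (8 + 0.5) * 1.055e-34 * 2.4520e+13
= 8.5 * 2.5869e-21
= 2.1988e-20 J
= 0.1373 eV

0.1373


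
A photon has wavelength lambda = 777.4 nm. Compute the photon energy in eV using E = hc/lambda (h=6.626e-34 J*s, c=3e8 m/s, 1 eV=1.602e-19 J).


E = hc / lambda
= (6.626e-34)(3e8) / (777.4e-9)
= 1.9878e-25 / 7.7740e-07
= 2.5570e-19 J
Converting to eV: 2.5570e-19 / 1.602e-19
= 1.5961 eV

1.5961


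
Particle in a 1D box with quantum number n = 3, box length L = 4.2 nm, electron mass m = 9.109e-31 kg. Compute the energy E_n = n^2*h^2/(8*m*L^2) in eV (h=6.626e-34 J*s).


E = n^2 * h^2 / (8 * m * L^2)
= 3^2 * (6.626e-34)^2 / (8 * 9.109e-31 * (4.2e-9)^2)
= 9 * 4.3904e-67 / (8 * 9.109e-31 * 1.7640e-17)
= 3.0739e-20 J
= 0.1919 eV

0.1919


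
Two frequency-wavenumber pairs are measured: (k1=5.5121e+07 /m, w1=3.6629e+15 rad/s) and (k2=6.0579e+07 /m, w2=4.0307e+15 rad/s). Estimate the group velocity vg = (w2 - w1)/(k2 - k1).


vg = (w2 - w1) / (k2 - k1)
= (4.0307e+15 - 3.6629e+15) / (6.0579e+07 - 5.5121e+07)
= 3.6780e+14 / 5.4580e+06
= 6.7387e+07 m/s

6.7387e+07


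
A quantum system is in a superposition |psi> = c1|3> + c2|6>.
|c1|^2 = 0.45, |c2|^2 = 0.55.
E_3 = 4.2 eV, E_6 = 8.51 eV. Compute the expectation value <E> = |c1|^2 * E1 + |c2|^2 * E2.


<E> = |c1|^2 * E1 + |c2|^2 * E2
= 0.45 * 4.2 + 0.55 * 8.51
= 1.89 + 4.6805
= 6.5705 eV

6.5705


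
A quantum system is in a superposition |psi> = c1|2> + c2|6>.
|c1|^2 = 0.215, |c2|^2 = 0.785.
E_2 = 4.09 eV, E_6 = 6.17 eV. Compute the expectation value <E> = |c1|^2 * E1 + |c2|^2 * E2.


<E> = |c1|^2 * E1 + |c2|^2 * E2
= 0.215 * 4.09 + 0.785 * 6.17
= 0.8793 + 4.8434
= 5.7228 eV

5.7228


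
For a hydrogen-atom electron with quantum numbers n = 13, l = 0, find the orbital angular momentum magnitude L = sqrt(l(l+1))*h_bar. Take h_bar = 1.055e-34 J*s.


L = sqrt(l*(l+1)) * h_bar
= sqrt(0 * 1) * 1.055e-34
= sqrt(0) * 1.055e-34
= 0.0 * 1.055e-34
= 0.0000e+00 J*s

0.0000e+00


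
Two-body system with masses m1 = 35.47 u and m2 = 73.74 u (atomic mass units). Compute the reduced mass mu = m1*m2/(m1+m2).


mu = m1 * m2 / (m1 + m2)
= 35.47 * 73.74 / (35.47 + 73.74)
= 2615.5578 / 109.21
= 23.9498 u

23.9498


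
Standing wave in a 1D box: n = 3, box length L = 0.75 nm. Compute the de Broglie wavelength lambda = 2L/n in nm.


lambda = 2L / n
= 2 * 0.75 / 3
= 1.5 / 3
= 0.5 nm

0.5


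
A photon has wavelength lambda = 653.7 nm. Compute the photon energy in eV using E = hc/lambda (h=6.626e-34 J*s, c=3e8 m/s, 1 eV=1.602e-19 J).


E = hc / lambda
= (6.626e-34)(3e8) / (653.7e-9)
= 1.9878e-25 / 6.5370e-07
= 3.0408e-19 J
Converting to eV: 3.0408e-19 / 1.602e-19
= 1.8982 eV

1.8982


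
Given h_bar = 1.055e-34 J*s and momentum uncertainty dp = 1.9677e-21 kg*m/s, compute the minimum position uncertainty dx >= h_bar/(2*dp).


dx = h_bar / (2 * dp)
= 1.055e-34 / (2 * 1.9677e-21)
= 1.055e-34 / 3.9354e-21
= 2.6808e-14 m

2.6808e-14


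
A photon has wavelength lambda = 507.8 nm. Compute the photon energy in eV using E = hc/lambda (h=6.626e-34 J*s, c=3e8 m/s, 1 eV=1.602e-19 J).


E = hc / lambda
= (6.626e-34)(3e8) / (507.8e-9)
= 1.9878e-25 / 5.0780e-07
= 3.9145e-19 J
Converting to eV: 3.9145e-19 / 1.602e-19
= 2.4435 eV

2.4435


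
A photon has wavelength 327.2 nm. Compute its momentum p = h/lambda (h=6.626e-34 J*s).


p = h / lambda
= 6.626e-34 / (327.2e-9)
= 6.626e-34 / 3.2720e-07
= 2.0251e-27 kg*m/s

2.0251e-27


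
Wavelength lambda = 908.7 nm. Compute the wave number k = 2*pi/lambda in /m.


k = 2 * pi / lambda
= 6.2832 / (908.7e-9)
= 6.2832 / 9.0870e-07
= 6.9145e+06 /m

6.9145e+06


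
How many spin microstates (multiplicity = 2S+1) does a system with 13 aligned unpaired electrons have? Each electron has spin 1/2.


Total spin S = N * (1/2) = 13 * 0.5 = 6.5
Spin multiplicity = 2S + 1
= 2 * 6.5 + 1
= 14

14


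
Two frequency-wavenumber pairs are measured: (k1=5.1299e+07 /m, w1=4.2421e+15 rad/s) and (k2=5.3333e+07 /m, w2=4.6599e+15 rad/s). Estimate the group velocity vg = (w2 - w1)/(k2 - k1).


vg = (w2 - w1) / (k2 - k1)
= (4.6599e+15 - 4.2421e+15) / (5.3333e+07 - 5.1299e+07)
= 4.1780e+14 / 2.0340e+06
= 2.0541e+08 m/s

2.0541e+08


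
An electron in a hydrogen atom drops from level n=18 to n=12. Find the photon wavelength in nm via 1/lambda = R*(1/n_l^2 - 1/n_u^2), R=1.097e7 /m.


1/lambda = R * (1/n_l^2 - 1/n_u^2)
= 1.097e7 * (1/12^2 - 1/18^2)
= 1.097e7 * (0.006944 - 0.003086)
= 1.097e7 * 0.003858
= 4.2323e+04 /m
lambda = 1 / 4.2323e+04 = 23628.0766 nm

23628.0766


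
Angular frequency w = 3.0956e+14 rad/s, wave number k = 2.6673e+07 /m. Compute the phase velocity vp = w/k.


vp = w / k
= 3.0956e+14 / 2.6673e+07
= 1.1606e+07 m/s

1.1606e+07


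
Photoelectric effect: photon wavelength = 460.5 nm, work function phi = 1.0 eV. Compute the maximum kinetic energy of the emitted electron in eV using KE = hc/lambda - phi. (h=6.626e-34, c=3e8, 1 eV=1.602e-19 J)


E_photon = hc / lambda
= (6.626e-34)(3e8) / (460.5e-9)
= 4.3166e-19 J
= 2.6945 eV
KE = E_photon - phi
= 2.6945 - 1.0
= 1.6945 eV

1.6945


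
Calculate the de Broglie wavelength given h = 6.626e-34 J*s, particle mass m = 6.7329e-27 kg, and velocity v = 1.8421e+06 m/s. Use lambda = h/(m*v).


lambda = h / (m * v)
= 6.626e-34 / (6.7329e-27 * 1.8421e+06)
= 6.626e-34 / 1.2403e-20
= 5.3424e-14 m

5.3424e-14


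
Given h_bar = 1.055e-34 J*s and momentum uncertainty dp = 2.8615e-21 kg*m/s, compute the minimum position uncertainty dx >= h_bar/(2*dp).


dx = h_bar / (2 * dp)
= 1.055e-34 / (2 * 2.8615e-21)
= 1.055e-34 / 5.7230e-21
= 1.8434e-14 m

1.8434e-14


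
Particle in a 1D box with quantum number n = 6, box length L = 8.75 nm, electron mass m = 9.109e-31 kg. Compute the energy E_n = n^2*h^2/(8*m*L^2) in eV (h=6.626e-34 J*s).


E = n^2 * h^2 / (8 * m * L^2)
= 6^2 * (6.626e-34)^2 / (8 * 9.109e-31 * (8.75e-9)^2)
= 36 * 4.3904e-67 / (8 * 9.109e-31 * 7.6563e-17)
= 2.8329e-20 J
= 0.1768 eV

0.1768


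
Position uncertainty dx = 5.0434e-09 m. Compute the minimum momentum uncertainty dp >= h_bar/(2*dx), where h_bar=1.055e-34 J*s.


dp = h_bar / (2 * dx)
= 1.055e-34 / (2 * 5.0434e-09)
= 1.055e-34 / 1.0087e-08
= 1.0459e-26 kg*m/s

1.0459e-26


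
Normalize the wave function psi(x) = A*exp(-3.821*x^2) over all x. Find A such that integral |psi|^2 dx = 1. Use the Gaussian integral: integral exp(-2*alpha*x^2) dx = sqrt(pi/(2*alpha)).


integral |psi|^2 dx = A^2 * sqrt(pi/(2*alpha)) = 1
A^2 = sqrt(2*alpha/pi)
= sqrt(2 * 3.821 / pi)
= 1.559655
A = sqrt(1.559655)
= 1.2489

1.2489


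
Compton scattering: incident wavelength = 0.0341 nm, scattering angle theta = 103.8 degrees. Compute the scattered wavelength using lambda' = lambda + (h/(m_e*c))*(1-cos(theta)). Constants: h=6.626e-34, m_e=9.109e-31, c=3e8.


Compton wavelength: h/(m_e*c) = 2.4247e-12 m
d_lambda = 2.4247e-12 * (1 - cos(103.8 deg))
= 2.4247e-12 * 1.238533
= 3.0031e-12 m = 0.003003 nm
lambda' = 0.0341 + 0.003003
= 0.037103 nm

0.037103


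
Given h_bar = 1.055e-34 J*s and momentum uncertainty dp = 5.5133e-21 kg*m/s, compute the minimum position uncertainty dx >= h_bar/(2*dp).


dx = h_bar / (2 * dp)
= 1.055e-34 / (2 * 5.5133e-21)
= 1.055e-34 / 1.1027e-20
= 9.5678e-15 m

9.5678e-15


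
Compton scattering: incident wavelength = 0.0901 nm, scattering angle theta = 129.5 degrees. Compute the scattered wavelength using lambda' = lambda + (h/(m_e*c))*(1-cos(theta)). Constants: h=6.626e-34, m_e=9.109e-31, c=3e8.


Compton wavelength: h/(m_e*c) = 2.4247e-12 m
d_lambda = 2.4247e-12 * (1 - cos(129.5 deg))
= 2.4247e-12 * 1.636078
= 3.9670e-12 m = 0.003967 nm
lambda' = 0.0901 + 0.003967
= 0.094067 nm

0.094067


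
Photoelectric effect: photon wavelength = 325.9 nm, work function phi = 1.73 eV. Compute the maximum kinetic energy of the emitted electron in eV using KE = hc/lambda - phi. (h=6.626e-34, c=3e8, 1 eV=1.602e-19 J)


E_photon = hc / lambda
= (6.626e-34)(3e8) / (325.9e-9)
= 6.0994e-19 J
= 3.8074 eV
KE = E_photon - phi
= 3.8074 - 1.73
= 2.0774 eV

2.0774


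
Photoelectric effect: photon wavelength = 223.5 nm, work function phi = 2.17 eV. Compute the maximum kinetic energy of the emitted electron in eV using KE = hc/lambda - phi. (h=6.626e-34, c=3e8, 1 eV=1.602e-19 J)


E_photon = hc / lambda
= (6.626e-34)(3e8) / (223.5e-9)
= 8.8940e-19 J
= 5.5518 eV
KE = E_photon - phi
= 5.5518 - 2.17
= 3.3818 eV

3.3818


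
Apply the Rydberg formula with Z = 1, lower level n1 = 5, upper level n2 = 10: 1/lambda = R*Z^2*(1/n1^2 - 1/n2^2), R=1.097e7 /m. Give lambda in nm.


1/lambda = R * Z^2 * (1/n1^2 - 1/n2^2)
= 1.097e7 * 1^2 * (1/5^2 - 1/10^2)
= 1.097e7 * 1 * (0.04 - 0.01)
= 3.2910e+05 /m
lambda = 1 / 3.2910e+05
= 3038.5901 nm

3038.5901


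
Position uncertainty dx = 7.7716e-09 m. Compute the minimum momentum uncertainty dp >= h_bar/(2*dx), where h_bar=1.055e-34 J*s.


dp = h_bar / (2 * dx)
= 1.055e-34 / (2 * 7.7716e-09)
= 1.055e-34 / 1.5543e-08
= 6.7875e-27 kg*m/s

6.7875e-27


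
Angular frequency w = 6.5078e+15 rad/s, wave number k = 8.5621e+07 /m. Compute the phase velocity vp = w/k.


vp = w / k
= 6.5078e+15 / 8.5621e+07
= 7.6007e+07 m/s

7.6007e+07


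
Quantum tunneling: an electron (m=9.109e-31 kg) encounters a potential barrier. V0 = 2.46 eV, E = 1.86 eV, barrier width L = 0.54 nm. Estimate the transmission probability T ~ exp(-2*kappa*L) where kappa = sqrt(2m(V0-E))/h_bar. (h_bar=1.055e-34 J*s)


V0 - E = 0.6 eV = 9.6120e-20 J
kappa = sqrt(2 * m * (V0-E)) / h_bar
= sqrt(2 * 9.109e-31 * 9.6120e-20) / 1.055e-34
= 3.9665e+09 /m
2*kappa*L = 2 * 3.9665e+09 * 0.54e-9
= 4.2838
T = exp(-4.2838) = 1.379025e-02

1.379025e-02


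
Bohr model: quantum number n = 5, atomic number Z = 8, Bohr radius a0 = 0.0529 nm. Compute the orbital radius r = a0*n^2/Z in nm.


r = a0 * n^2 / Z
= 0.0529 * 5^2 / 8
= 0.0529 * 25 / 8
= 0.1653 nm

0.1653


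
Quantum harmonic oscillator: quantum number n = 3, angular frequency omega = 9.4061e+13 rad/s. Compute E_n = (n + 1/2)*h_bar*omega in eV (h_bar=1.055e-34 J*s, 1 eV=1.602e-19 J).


E = (n + 1/2) * h_bar * omega
= (3 + 0.5) * 1.055e-34 * 9.4061e+13
= 3.5 * 9.9234e-21
= 3.4732e-20 J
= 0.2168 eV

0.2168


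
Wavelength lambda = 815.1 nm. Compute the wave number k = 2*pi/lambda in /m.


k = 2 * pi / lambda
= 6.2832 / (815.1e-9)
= 6.2832 / 8.1510e-07
= 7.7085e+06 /m

7.7085e+06


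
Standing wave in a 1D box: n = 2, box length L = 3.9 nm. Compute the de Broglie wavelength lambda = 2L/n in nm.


lambda = 2L / n
= 2 * 3.9 / 2
= 7.8 / 2
= 3.9 nm

3.9


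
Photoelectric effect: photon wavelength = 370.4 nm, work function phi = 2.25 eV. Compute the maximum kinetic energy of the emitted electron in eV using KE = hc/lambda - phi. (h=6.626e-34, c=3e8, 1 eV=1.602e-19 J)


E_photon = hc / lambda
= (6.626e-34)(3e8) / (370.4e-9)
= 5.3666e-19 J
= 3.35 eV
KE = E_photon - phi
= 3.35 - 2.25
= 1.1 eV

1.1


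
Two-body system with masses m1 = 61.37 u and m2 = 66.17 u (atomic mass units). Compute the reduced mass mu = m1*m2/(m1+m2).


mu = m1 * m2 / (m1 + m2)
= 61.37 * 66.17 / (61.37 + 66.17)
= 4060.8529 / 127.54
= 31.8398 u

31.8398


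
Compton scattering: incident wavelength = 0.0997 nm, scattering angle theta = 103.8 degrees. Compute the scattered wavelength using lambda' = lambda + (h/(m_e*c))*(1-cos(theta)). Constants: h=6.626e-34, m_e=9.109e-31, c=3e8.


Compton wavelength: h/(m_e*c) = 2.4247e-12 m
d_lambda = 2.4247e-12 * (1 - cos(103.8 deg))
= 2.4247e-12 * 1.238533
= 3.0031e-12 m = 0.003003 nm
lambda' = 0.0997 + 0.003003
= 0.102703 nm

0.102703


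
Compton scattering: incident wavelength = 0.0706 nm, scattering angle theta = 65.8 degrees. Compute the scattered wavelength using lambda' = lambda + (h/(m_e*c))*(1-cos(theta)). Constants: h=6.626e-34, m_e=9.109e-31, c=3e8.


Compton wavelength: h/(m_e*c) = 2.4247e-12 m
d_lambda = 2.4247e-12 * (1 - cos(65.8 deg))
= 2.4247e-12 * 0.590077
= 1.4308e-12 m = 0.001431 nm
lambda' = 0.0706 + 0.001431
= 0.072031 nm

0.072031


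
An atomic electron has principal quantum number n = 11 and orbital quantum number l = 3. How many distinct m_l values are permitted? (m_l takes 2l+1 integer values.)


m_l ranges from -l to +l in integer steps
So m_l goes from -3 to +3
Count = 2l + 1 = 2*3 + 1
= 7

7


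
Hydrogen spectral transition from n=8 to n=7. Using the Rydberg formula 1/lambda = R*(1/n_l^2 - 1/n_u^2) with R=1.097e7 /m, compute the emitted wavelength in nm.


1/lambda = R * (1/n_l^2 - 1/n_u^2)
= 1.097e7 * (1/7^2 - 1/8^2)
= 1.097e7 * (0.020408 - 0.015625)
= 1.097e7 * 0.004783
= 5.2471e+04 /m
lambda = 1 / 5.2471e+04 = 19058.0371 nm

19058.0371


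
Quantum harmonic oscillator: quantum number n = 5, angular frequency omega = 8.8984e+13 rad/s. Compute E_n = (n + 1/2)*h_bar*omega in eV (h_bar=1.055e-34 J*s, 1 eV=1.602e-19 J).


E = (n + 1/2) * h_bar * omega
= (5 + 0.5) * 1.055e-34 * 8.8984e+13
= 5.5 * 9.3878e-21
= 5.1633e-20 J
= 0.3223 eV

0.3223


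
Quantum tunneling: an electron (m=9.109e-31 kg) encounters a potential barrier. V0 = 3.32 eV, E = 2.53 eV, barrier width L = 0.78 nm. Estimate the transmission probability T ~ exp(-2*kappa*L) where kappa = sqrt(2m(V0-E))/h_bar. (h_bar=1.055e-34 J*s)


V0 - E = 0.79 eV = 1.2656e-19 J
kappa = sqrt(2 * m * (V0-E)) / h_bar
= sqrt(2 * 9.109e-31 * 1.2656e-19) / 1.055e-34
= 4.5514e+09 /m
2*kappa*L = 2 * 4.5514e+09 * 0.78e-9
= 7.1001
T = exp(-7.1001) = 8.249843e-04

8.249843e-04
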